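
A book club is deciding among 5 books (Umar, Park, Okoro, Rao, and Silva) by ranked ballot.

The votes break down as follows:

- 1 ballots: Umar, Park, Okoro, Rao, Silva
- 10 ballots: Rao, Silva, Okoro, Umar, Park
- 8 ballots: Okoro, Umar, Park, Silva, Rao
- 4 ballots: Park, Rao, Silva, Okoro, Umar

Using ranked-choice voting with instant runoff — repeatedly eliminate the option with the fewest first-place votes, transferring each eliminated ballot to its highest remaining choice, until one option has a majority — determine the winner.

Round 1: Rao 10, Okoro 8, Park 4, Umar 1, Silva 0. Silva has the fewest and is eliminated.
Round 2: Rao 10, Okoro 8, Park 4, Umar 1. Umar has the fewest and is eliminated.
Round 3: Rao 10, Okoro 8, Park 5. Park has the fewest and is eliminated.
Round 4: Rao 14, Okoro 9. Rao has a majority.

Rao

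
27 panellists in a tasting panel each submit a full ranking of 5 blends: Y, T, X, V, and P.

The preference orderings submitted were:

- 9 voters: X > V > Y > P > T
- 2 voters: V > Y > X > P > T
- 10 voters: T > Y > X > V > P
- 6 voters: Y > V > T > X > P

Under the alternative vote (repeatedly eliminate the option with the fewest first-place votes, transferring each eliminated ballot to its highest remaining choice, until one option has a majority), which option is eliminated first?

Round 1: T 10, X 9, Y 6, V 2, P 0. P has the fewest and is eliminated.
Round 2: T 10, X 9, Y 6, V 2. V has the fewest and is eliminated.
Round 3: T 10, X 9, Y 8. Y has the fewest and is eliminated.
Round 4: T 16, X 11. T has a majority.

P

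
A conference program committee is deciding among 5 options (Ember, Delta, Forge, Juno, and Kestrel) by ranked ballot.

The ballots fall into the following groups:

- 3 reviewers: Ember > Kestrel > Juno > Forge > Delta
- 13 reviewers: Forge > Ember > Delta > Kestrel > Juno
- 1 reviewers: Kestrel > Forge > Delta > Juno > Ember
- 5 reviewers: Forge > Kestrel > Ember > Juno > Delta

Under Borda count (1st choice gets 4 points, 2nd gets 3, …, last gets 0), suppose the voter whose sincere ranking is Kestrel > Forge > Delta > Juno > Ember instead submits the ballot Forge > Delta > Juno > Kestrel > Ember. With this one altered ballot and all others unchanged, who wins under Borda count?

Borda totals with the altered ballot: Ember 61, Delta 29, Forge 79, Juno 13, Kestrel 38.
The winner is unchanged: still Forge.

Forge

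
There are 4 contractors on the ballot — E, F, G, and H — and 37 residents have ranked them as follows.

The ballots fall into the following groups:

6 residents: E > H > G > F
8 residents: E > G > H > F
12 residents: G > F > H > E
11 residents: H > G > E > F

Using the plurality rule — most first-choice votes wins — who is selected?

E

First-place vote totals:
  E: 14
  F: 0
  G: 12
  H: 11
E has the most first-place votes.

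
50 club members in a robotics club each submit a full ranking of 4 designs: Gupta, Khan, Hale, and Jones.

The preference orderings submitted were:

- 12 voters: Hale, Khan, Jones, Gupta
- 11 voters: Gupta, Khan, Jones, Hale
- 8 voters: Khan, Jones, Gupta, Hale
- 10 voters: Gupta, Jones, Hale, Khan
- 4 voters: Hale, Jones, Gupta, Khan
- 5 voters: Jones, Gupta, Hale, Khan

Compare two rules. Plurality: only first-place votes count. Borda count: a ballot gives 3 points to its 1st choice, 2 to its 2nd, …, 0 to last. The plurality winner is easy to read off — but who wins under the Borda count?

Gupta

Plurality first-place counts: Gupta 21, Khan 8, Hale 16, Jones 5 → Gupta.
Borda totals: Gupta 85, Khan 70, Hale 63, Jones 82 → Gupta.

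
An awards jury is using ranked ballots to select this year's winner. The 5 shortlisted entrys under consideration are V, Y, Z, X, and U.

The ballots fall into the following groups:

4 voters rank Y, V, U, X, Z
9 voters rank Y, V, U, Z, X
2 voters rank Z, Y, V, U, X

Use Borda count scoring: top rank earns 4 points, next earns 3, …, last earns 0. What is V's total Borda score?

Borda scores:
  V: 4·3 + 9·3 + 2·2 = 43
  Y: 4·4 + 9·4 + 2·3 = 58
  Z: 4·0 + 9·1 + 2·4 = 17
  X: 4·1 + 9·0 + 2·0 = 4
  U: 4·2 + 9·2 + 2·1 = 28

43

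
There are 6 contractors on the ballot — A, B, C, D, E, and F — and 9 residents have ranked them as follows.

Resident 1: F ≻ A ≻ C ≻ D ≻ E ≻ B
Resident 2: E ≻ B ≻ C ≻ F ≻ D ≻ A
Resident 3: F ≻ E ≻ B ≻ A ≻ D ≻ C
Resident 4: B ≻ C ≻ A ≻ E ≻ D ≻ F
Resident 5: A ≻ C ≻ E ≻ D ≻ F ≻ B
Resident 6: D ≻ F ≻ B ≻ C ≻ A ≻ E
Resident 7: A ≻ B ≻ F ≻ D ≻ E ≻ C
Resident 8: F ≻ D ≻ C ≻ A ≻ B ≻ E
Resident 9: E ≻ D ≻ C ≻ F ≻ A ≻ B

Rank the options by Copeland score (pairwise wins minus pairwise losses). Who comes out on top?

F

Pairwise results:
  A vs B: A wins 5–4.
  A vs C: C wins 5–4.
  A vs D: A wins 5–4.
  A vs E: A wins 6–3.
  A vs F: F wins 6–3.
  B vs C: B wins 5–4.
  B vs D: D wins 5–4.
  B vs E: E wins 5–4.
  B vs F: F wins 6–3.
  C vs D: D wins 5–4.
  C vs E: C wins 5–4.
  C vs F: F wins 5–4.
  D vs E: E wins 5–4.
  D vs F: F wins 5–4.
  E vs F: F wins 5–4.
Copeland scores (wins − losses):
  A: 3 − 2 = 1
  B: 1 − 4 = -3
  C: 2 − 3 = -1
  D: 2 − 3 = -1
  E: 2 − 3 = -1
  F: 5 − 0 = 5
F has the best Copeland score.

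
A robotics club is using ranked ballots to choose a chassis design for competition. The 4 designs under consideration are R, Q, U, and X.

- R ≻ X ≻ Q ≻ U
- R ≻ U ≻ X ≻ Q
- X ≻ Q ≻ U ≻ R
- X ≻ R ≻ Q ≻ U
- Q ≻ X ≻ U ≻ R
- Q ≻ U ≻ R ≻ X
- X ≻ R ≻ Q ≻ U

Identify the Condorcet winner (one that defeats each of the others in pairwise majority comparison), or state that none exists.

Head-to-head results (7 voters total):
R vs Q: R wins 4–3.
R vs U: R wins 4–3.
R vs X: X wins 4–3.
Q vs U: Q wins 6–1.
Q vs X: X wins 5–2.
U vs X: X wins 5–2.
X beats each rival — R (4–3), Q (5–2), U (5–2) — so X is the Condorcet winner.

X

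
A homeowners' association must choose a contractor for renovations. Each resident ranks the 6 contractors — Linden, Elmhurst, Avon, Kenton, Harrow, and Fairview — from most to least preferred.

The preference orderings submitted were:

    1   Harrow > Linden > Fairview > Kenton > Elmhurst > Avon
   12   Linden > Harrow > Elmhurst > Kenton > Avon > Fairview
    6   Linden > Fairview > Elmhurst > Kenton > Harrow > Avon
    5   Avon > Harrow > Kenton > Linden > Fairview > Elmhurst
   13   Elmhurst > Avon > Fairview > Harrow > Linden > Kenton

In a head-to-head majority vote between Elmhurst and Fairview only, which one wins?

Elmhurst

Ballots ranking Elmhurst above Fairview: 12+13 = 25.
Ballots ranking Fairview above Elmhurst: 1+6+5 = 12.
Elmhurst wins the head-to-head, 25–12.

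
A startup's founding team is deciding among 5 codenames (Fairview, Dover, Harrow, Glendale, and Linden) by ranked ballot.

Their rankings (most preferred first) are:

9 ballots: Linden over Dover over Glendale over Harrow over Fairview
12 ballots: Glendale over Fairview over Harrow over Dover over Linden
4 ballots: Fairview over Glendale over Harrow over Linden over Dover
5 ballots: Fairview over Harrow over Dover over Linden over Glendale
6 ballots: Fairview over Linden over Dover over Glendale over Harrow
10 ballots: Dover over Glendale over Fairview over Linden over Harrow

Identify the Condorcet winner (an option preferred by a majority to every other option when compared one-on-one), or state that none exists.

Head-to-head results (46 voters total):
Fairview vs Dover: Fairview wins 27–19.
Fairview vs Harrow: Fairview wins 37–9.
Fairview vs Glendale: Glendale wins 31–15.
Fairview vs Linden: Fairview wins 37–9.
Dover vs Harrow: Dover wins 25–21.
Dover vs Glendale: Dover wins 30–16.
Dover vs Linden: Dover wins 27–19.
Harrow vs Glendale: Glendale wins 41–5.
Harrow vs Linden: Linden wins 25–21.
Glendale vs Linden: Glendale wins 26–20.
No candidate beats all others: Fairview beats Dover beats Glendale beats Fairview, a majority cycle.

None — there is no Condorcet winner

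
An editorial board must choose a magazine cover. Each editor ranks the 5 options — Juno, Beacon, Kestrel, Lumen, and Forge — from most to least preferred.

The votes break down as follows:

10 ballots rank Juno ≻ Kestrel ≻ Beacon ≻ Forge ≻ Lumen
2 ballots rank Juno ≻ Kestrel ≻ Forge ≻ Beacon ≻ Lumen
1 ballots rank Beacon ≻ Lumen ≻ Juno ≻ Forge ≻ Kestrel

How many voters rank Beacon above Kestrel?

Ballots ranking Beacon above Kestrel: 1.
Ballots ranking Kestrel above Beacon: 10+2 = 12.
So 1 of 13 voters prefer Beacon to Kestrel.

1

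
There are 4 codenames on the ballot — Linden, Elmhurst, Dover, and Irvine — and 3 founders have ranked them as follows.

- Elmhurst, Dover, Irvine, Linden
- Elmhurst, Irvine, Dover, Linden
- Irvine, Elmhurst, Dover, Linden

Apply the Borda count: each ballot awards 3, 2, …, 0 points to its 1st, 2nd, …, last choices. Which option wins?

Elmhurst

Borda scores:
  Linden: 0 + 0 + 0 = 0
  Elmhurst: 3 + 3 + 2 = 8
  Dover: 2 + 1 + 1 = 4
  Irvine: 1 + 2 + 3 = 6
Elmhurst has the highest total.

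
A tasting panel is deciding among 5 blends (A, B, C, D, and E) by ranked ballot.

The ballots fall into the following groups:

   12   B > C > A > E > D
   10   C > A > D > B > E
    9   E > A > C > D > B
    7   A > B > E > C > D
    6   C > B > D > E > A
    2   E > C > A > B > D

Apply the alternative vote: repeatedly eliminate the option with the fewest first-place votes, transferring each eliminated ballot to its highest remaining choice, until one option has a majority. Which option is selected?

C

Round 1: C 16, B 12, E 11, A 7, D 0. D has the fewest and is eliminated.
Round 2: C 16, B 12, E 11, A 7. A has the fewest and is eliminated.
Round 3: B 19, C 16, E 11. E has the fewest and is eliminated.
Round 4: C 27, B 19. C has a majority.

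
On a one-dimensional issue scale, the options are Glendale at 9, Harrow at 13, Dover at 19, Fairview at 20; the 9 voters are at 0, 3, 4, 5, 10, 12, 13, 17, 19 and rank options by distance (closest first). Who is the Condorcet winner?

Glendale

With single-peaked preferences on a line, the Condorcet winner is the candidate closest to the median voter.
The median voter (position 10) is closest to Glendale at 9.
Check: Glendale vs Fairview — voters closer to Glendale: 7 of 9.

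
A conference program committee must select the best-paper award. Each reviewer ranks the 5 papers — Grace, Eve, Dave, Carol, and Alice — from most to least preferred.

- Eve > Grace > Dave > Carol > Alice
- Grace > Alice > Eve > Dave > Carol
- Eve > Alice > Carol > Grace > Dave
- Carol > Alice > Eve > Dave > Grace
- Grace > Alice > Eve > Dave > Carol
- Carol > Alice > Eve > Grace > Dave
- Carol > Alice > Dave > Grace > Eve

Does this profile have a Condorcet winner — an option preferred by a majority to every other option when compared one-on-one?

Head-to-head results (7 voters total):
Grace vs Eve: Eve wins 4–3.
Grace vs Dave: Grace wins 5–2.
Grace vs Carol: Carol wins 4–3.
Grace vs Alice: Alice wins 4–3.
Eve vs Dave: Eve wins 6–1.
Eve vs Carol: Eve wins 4–3.
Eve vs Alice: Alice wins 5–2.
Dave vs Carol: Carol wins 4–3.
Dave vs Alice: Alice wins 6–1.
Carol vs Alice: Carol wins 4–3.
No candidate beats all others: Eve beats Carol beats Alice beats Eve, a majority cycle.

No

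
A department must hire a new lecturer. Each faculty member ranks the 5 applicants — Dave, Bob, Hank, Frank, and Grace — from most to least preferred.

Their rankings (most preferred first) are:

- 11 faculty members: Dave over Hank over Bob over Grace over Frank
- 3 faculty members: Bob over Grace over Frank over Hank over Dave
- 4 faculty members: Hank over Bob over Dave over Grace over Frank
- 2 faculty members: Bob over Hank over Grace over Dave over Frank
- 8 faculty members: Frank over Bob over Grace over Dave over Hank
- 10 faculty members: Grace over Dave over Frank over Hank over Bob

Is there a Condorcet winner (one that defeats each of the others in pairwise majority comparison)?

Head-to-head results (38 voters total):
Dave vs Bob: Dave wins 21–17.
Dave vs Hank: Dave wins 29–9.
Dave vs Frank: Dave wins 27–11.
Dave vs Grace: Grace wins 23–15.
Bob vs Hank: Hank wins 25–13.
Bob vs Frank: Bob wins 20–18.
Bob vs Grace: Bob wins 28–10.
Hank vs Frank: Frank wins 21–17.
Hank vs Grace: Grace wins 21–17.
Frank vs Grace: Grace wins 30–8.
No candidate beats all others: Dave beats Bob beats Grace beats Dave, a majority cycle.

No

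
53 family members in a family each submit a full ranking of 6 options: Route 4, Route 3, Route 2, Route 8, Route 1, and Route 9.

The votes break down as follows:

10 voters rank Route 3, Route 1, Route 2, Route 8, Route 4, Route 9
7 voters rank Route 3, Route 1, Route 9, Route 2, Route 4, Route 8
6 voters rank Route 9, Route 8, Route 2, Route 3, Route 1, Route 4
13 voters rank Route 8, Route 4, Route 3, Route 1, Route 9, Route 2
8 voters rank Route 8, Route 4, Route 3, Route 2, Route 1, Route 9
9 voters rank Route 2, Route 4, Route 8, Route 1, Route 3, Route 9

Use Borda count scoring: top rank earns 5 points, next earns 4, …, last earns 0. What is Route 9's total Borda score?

64

Borda scores:
  Route 4: 10·1 + 7·1 + 6·0 + 13·4 + 8·4 + 9·4 = 137
  Route 3: 10·5 + 7·5 + 6·2 + 13·3 + 8·3 + 9·1 = 169
  Route 2: 10·3 + 7·2 + 6·3 + 13·0 + 8·2 + 9·5 = 123
  Route 8: 10·2 + 7·0 + 6·4 + 13·5 + 8·5 + 9·3 = 176
  Route 1: 10·4 + 7·4 + 6·1 + 13·2 + 8·1 + 9·2 = 126
  Route 9: 10·0 + 7·3 + 6·5 + 13·1 + 8·0 + 9·0 = 64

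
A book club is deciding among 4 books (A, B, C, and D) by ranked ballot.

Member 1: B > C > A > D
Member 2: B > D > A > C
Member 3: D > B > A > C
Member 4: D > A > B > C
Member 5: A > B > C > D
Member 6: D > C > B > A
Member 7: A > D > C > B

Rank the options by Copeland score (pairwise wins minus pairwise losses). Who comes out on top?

Pairwise results:
  A vs B: B wins 4–3.
  A vs C: A wins 5–2.
  A vs D: D wins 4–3.
  B vs C: B wins 5–2.
  B vs D: D wins 4–3.
  C vs D: D wins 5–2.
Copeland scores (wins − losses):
  A: 1 − 2 = -1
  B: 2 − 1 = 1
  C: 0 − 3 = -3
  D: 3 − 0 = 3
D has the best Copeland score.

D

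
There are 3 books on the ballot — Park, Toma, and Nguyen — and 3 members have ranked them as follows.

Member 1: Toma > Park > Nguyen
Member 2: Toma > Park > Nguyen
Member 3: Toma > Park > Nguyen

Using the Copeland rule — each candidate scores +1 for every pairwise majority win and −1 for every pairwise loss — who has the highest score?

Toma

Pairwise results:
  Park vs Toma: Toma wins 3–0.
  Park vs Nguyen: Park wins 3–0.
  Toma vs Nguyen: Toma wins 3–0.
Copeland scores (wins − losses):
  Park: 1 − 1 = 0
  Toma: 2 − 0 = 2
  Nguyen: 0 − 2 = -2
Toma has the best Copeland score.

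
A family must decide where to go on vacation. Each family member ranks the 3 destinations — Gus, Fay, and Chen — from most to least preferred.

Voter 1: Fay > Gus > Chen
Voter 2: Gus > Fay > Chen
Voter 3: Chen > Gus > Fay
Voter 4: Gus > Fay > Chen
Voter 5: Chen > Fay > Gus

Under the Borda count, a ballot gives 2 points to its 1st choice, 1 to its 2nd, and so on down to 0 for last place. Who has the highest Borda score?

Borda scores:
  Gus: 1 + 2 + 1 + 2 + 0 = 6
  Fay: 2 + 1 + 0 + 1 + 1 = 5
  Chen: 0 + 0 + 2 + 0 + 2 = 4
Gus has the highest total.

Gus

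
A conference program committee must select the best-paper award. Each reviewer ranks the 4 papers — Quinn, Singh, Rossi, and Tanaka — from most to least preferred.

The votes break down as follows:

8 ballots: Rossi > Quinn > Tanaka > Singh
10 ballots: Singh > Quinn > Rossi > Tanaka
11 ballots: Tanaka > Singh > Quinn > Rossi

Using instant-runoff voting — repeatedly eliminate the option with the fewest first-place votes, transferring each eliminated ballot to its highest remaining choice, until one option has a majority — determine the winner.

Tanaka

Round 1: Tanaka 11, Singh 10, Rossi 8, Quinn 0. Quinn has the fewest and is eliminated.
Round 2: Tanaka 11, Singh 10, Rossi 8. Rossi has the fewest and is eliminated.
Round 3: Tanaka 19, Singh 10. Tanaka has a majority.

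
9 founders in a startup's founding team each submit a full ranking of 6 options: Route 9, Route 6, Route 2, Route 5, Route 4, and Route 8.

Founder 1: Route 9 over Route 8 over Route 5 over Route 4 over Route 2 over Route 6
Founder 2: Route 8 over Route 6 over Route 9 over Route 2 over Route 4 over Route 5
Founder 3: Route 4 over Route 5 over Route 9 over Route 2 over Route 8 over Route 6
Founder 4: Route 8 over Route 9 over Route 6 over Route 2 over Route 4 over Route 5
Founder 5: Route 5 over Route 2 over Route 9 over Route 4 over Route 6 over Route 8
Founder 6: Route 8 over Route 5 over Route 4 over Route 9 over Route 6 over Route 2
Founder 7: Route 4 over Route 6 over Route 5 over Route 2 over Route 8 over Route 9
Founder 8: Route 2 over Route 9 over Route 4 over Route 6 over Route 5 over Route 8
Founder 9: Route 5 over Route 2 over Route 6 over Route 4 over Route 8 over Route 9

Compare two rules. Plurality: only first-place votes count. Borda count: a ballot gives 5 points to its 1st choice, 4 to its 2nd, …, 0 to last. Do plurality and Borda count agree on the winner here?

No

Plurality first-place counts: Route 9 1, Route 6 0, Route 2 1, Route 5 2, Route 4 2, Route 8 3 → Route 8.
Borda totals: Route 9 24, Route 6 18, Route 2 22, Route 5 25, Route 4 24, Route 8 22 → Route 5.
The two rules disagree: plurality picks Route 8, Borda picks Route 5.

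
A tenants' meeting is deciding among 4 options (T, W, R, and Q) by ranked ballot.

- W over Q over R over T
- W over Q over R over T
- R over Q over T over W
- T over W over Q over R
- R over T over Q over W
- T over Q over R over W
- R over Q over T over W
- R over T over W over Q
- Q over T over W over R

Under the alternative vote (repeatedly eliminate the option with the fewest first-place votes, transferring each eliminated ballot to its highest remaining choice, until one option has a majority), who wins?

R

Round 1: R 4, T 2, W 2, Q 1. Q has the fewest and is eliminated.
Round 2: R 4, T 3, W 2. W has the fewest and is eliminated.
Round 3: R 6, T 3. R has a majority.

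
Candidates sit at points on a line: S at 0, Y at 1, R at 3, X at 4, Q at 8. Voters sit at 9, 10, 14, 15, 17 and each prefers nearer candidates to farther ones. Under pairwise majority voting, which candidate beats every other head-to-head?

With single-peaked preferences on a line, the Condorcet winner is the candidate closest to the median voter.
The median voter (position 14) is closest to Q at 8.
Check: Q vs X — voters closer to Q: 5 of 5.

Q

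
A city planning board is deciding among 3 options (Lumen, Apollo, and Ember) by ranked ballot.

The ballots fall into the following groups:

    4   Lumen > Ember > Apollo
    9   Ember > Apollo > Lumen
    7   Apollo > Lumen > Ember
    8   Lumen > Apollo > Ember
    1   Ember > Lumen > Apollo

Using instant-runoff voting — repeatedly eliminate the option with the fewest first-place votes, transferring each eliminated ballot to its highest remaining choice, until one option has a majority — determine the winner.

Round 1: Lumen 12, Ember 10, Apollo 7. Apollo has the fewest and is eliminated.
Round 2: Lumen 19, Ember 10. Lumen has a majority.

Lumen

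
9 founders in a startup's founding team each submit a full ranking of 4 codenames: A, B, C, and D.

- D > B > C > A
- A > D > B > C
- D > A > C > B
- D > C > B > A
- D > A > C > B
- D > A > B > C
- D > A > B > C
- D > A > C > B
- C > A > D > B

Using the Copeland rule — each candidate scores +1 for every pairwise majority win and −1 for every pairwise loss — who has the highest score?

Pairwise results:
  A vs B: A wins 7–2.
  A vs C: A wins 6–3.
  A vs D: D wins 7–2.
  B vs C: C wins 5–4.
  B vs D: D wins 9–0.
  C vs D: D wins 8–1.
Copeland scores (wins − losses):
  A: 2 − 1 = 1
  B: 0 − 3 = -3
  C: 1 − 2 = -1
  D: 3 − 0 = 3
D has the best Copeland score.

D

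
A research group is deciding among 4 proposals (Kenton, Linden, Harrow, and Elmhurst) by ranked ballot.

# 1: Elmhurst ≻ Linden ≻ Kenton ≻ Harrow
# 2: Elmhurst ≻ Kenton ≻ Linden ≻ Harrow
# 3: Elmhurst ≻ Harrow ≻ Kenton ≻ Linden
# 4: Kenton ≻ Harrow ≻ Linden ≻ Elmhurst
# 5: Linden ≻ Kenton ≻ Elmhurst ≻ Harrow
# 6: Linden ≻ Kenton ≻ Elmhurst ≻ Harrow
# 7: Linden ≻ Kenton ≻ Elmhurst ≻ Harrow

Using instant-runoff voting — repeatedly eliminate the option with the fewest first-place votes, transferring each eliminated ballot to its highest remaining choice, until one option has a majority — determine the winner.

Linden

Round 1: Linden 3, Elmhurst 3, Kenton 1, Harrow 0. Harrow has the fewest and is eliminated.
Round 2: Linden 3, Elmhurst 3, Kenton 1. Kenton has the fewest and is eliminated.
Round 3: Linden 4, Elmhurst 3. Linden has a majority.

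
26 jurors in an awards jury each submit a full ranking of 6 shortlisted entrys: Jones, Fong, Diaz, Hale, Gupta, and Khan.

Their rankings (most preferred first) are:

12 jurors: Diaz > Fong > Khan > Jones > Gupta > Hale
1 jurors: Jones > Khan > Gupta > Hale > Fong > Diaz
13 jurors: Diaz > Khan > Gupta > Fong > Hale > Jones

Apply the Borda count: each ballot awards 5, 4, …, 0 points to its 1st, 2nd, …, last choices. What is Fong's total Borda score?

Borda scores:
  Jones: 12·2 + 5 + 13·0 = 29
  Fong: 12·4 + 1 + 13·2 = 75
  Diaz: 12·5 + 0 + 13·5 = 125
  Hale: 12·0 + 2 + 13·1 = 15
  Gupta: 12·1 + 3 + 13·3 = 54
  Khan: 12·3 + 4 + 13·4 = 92

75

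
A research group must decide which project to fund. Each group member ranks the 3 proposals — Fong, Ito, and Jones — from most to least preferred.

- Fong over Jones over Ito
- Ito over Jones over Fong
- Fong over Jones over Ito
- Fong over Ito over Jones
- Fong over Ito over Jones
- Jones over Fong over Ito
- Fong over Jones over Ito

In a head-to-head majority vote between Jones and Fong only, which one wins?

Ballots ranking Jones above Fong: 2.
Ballots ranking Fong above Jones: 5.
Fong wins the head-to-head, 5–2.

Fong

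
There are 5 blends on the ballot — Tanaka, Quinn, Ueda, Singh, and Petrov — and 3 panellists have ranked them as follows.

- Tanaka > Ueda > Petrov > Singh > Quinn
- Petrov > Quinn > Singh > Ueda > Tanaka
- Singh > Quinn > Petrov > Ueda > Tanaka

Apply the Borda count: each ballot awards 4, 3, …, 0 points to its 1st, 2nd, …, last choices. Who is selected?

Borda scores:
  Tanaka: 4 + 0 + 0 = 4
  Quinn: 0 + 3 + 3 = 6
  Ueda: 3 + 1 + 1 = 5
  Singh: 1 + 2 + 4 = 7
  Petrov: 2 + 4 + 2 = 8
Petrov has the highest total.

Petrov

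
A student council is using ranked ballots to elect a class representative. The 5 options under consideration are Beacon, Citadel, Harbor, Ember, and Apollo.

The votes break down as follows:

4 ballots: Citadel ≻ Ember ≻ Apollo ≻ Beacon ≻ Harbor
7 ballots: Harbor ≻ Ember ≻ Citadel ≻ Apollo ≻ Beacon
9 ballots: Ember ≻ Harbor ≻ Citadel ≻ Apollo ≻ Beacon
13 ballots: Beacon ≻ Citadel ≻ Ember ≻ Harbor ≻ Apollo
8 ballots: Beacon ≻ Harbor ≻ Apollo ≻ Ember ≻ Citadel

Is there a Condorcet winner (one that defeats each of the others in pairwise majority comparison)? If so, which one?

Head-to-head results (41 voters total):
Beacon vs Citadel: Beacon wins 21–20.
Beacon vs Harbor: Beacon wins 25–16.
Beacon vs Ember: Beacon wins 21–20.
Beacon vs Apollo: Beacon wins 21–20.
Citadel vs Harbor: Harbor wins 24–17.
Citadel vs Ember: Ember wins 24–17.
Citadel vs Apollo: Citadel wins 33–8.
Harbor vs Ember: Ember wins 26–15.
Harbor vs Apollo: Harbor wins 37–4.
Ember vs Apollo: Ember wins 33–8.
Beacon beats each rival — Citadel (21–20), Harbor (25–16), Ember (21–20), Apollo (21–20) — so Beacon is the Condorcet winner.

Beacon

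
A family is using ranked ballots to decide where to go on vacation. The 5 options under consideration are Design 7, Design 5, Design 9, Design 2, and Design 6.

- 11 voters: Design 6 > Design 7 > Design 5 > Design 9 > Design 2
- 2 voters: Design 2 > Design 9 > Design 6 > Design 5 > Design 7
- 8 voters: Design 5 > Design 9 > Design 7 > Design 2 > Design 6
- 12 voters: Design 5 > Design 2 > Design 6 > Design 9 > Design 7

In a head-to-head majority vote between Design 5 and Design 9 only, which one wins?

Ballots ranking Design 5 above Design 9: 11+8+12 = 31.
Ballots ranking Design 9 above Design 5: 2.
Design 5 wins the head-to-head, 31–2.

Design 5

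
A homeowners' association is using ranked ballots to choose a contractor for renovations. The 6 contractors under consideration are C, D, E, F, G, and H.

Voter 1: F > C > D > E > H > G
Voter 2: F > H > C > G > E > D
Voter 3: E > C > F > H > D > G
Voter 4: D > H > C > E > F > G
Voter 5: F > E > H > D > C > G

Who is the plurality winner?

F

First-place vote totals:
  C: 0
  D: 1
  E: 1
  F: 3
  G: 0
  H: 0
F has the most first-place votes.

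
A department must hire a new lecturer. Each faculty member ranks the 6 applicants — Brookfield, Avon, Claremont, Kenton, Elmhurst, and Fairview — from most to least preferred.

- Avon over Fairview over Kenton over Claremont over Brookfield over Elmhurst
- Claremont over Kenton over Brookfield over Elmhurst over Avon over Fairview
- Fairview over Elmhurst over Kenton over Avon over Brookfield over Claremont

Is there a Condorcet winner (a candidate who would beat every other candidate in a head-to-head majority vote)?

Head-to-head results (3 voters total):
Brookfield vs Avon: Avon wins 2–1.
Brookfield vs Claremont: Claremont wins 2–1.
Brookfield vs Kenton: Kenton wins 3–0.
Brookfield vs Elmhurst: Brookfield wins 2–1.
Brookfield vs Fairview: Fairview wins 2–1.
Avon vs Claremont: Avon wins 2–1.
Avon vs Kenton: Kenton wins 2–1.
Avon vs Elmhurst: Elmhurst wins 2–1.
Avon vs Fairview: Avon wins 2–1.
Claremont vs Kenton: Kenton wins 2–1.
Claremont vs Elmhurst: Claremont wins 2–1.
Claremont vs Fairview: Fairview wins 2–1.
Kenton vs Elmhurst: Kenton wins 2–1.
Kenton vs Fairview: Fairview wins 2–1.
Elmhurst vs Fairview: Fairview wins 2–1.
No candidate beats all others: Brookfield beats Elmhurst beats Avon beats Brookfield, a majority cycle.

No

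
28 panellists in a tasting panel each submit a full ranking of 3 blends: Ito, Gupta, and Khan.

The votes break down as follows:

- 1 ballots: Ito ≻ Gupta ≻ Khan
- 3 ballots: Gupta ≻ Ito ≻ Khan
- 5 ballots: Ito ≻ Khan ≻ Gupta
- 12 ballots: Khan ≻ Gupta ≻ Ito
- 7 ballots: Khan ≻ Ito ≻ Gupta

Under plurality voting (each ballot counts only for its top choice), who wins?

First-place vote totals:
  Ito: 6
  Gupta: 3
  Khan: 19
Khan has the most first-place votes.

Khan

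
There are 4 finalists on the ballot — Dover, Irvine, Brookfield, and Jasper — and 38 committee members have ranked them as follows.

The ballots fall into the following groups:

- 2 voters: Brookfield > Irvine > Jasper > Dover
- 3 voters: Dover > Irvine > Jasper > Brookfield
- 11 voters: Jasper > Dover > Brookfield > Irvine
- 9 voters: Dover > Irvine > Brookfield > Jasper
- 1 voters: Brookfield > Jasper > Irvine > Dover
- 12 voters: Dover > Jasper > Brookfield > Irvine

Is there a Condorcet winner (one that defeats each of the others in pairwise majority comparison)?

Yes

Head-to-head results (38 voters total):
Dover vs Irvine: Dover wins 35–3.
Dover vs Brookfield: Dover wins 35–3.
Dover vs Jasper: Dover wins 24–14.
Irvine vs Brookfield: Brookfield wins 26–12.
Irvine vs Jasper: Jasper wins 24–14.
Brookfield vs Jasper: Jasper wins 26–12.
Dover beats each rival — Irvine (35–3), Brookfield (35–3), Jasper (24–14) — so Dover is the Condorcet winner.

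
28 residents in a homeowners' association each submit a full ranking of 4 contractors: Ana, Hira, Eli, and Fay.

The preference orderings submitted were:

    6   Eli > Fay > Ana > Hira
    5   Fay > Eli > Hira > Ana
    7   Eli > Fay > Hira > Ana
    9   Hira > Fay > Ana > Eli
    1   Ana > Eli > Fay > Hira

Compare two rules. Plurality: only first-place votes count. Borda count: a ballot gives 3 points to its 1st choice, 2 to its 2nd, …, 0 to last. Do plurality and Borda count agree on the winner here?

Plurality first-place counts: Ana 1, Hira 9, Eli 13, Fay 5 → Eli.
Borda totals: Ana 18, Hira 39, Eli 51, Fay 60 → Fay.
The two rules disagree: plurality picks Eli, Borda picks Fay.

No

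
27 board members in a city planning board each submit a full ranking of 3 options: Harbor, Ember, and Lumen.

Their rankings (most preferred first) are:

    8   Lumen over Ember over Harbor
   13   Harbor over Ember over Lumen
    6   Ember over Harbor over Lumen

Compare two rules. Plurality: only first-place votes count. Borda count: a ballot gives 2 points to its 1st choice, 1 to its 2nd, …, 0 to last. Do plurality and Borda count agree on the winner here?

No

Plurality first-place counts: Harbor 13, Ember 6, Lumen 8 → Harbor.
Borda totals: Harbor 32, Ember 33, Lumen 16 → Ember.
The two rules disagree: plurality picks Harbor, Borda picks Ember.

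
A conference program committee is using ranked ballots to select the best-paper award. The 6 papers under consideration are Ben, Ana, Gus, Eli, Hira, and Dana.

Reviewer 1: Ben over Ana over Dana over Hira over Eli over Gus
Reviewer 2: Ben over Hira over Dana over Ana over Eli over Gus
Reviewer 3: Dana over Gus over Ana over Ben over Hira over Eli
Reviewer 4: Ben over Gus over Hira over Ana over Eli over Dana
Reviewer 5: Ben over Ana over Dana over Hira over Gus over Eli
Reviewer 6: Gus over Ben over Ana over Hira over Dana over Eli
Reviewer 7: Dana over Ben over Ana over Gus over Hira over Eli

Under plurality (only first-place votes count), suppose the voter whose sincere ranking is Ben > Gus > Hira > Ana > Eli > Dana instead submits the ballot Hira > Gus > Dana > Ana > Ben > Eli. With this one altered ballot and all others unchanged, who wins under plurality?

First-place totals with the altered ballot: Ben 3, Ana 0, Gus 1, Eli 0, Hira 1, Dana 2.
The winner is unchanged: still Ben.

Ben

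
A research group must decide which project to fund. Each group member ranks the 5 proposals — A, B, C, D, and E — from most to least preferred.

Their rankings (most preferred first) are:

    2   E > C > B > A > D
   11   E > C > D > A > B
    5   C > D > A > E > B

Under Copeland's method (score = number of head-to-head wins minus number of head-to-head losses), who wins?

E

Pairwise results:
  A vs B: A wins 16–2.
  A vs C: C wins 18–0.
  A vs D: D wins 16–2.
  A vs E: E wins 13–5.
  B vs C: C wins 18–0.
  B vs D: D wins 16–2.
  B vs E: E wins 18–0.
  C vs D: C wins 18–0.
  C vs E: E wins 13–5.
  D vs E: E wins 13–5.
Copeland scores (wins − losses):
  A: 1 − 3 = -2
  B: 0 − 4 = -4
  C: 3 − 1 = 2
  D: 2 − 2 = 0
  E: 4 − 0 = 4
E has the best Copeland score.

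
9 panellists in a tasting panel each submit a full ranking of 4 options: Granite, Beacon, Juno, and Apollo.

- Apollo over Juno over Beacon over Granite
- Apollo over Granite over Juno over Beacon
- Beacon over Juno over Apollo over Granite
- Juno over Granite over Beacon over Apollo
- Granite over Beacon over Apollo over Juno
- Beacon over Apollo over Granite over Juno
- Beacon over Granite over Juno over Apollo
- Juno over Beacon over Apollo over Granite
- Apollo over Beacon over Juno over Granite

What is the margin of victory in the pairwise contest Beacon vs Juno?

Ballots ranking Beacon above Juno: 5.
Ballots ranking Juno above Beacon: 4.
Beacon wins 5–4, a margin of 1.

1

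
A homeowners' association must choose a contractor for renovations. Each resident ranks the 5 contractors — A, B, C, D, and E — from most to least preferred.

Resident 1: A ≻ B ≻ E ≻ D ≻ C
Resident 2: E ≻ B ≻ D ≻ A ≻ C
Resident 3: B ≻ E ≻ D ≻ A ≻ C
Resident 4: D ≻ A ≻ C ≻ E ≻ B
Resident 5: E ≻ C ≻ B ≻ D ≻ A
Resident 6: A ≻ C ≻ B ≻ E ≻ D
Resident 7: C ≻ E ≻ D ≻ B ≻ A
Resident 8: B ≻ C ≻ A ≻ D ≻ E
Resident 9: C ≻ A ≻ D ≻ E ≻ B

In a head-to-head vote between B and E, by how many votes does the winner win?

Ballots ranking B above E: 4.
Ballots ranking E above B: 5.
E wins 5–4, a margin of 1.

1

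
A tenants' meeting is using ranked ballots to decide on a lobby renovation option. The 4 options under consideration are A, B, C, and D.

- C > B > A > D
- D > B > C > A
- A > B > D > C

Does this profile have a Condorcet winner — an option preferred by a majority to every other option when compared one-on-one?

Head-to-head results (3 voters total):
A vs B: B wins 2–1.
A vs C: C wins 2–1.
A vs D: A wins 2–1.
B vs C: B wins 2–1.
B vs D: B wins 2–1.
C vs D: D wins 2–1.
B beats each rival — A (2–1), C (2–1), D (2–1) — so B is the Condorcet winner.

Yes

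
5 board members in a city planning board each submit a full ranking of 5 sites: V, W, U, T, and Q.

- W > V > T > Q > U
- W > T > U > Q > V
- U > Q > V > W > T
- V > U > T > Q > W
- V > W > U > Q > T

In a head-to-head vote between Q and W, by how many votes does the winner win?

1

Ballots ranking Q above W: 2.
Ballots ranking W above Q: 3.
W wins 3–2, a margin of 1.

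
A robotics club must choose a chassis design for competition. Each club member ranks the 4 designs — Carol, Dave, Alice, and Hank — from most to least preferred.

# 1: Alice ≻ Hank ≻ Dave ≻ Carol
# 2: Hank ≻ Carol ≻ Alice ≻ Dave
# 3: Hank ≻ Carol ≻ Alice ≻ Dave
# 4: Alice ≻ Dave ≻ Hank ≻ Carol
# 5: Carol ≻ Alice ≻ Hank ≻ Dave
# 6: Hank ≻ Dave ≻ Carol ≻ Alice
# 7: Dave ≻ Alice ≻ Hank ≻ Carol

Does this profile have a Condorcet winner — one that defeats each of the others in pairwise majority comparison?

Head-to-head results (7 voters total):
Carol vs Dave: Dave wins 4–3.
Carol vs Alice: Carol wins 4–3.
Carol vs Hank: Hank wins 6–1.
Dave vs Alice: Alice wins 5–2.
Dave vs Hank: Hank wins 5–2.
Alice vs Hank: Alice wins 4–3.
No candidate beats all others: Carol beats Alice beats Dave beats Carol, a majority cycle.

No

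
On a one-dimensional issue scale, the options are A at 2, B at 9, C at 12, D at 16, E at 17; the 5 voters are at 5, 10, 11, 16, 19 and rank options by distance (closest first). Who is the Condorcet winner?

With single-peaked preferences on a line, the Condorcet winner is the candidate closest to the median voter.
The median voter (position 11) is closest to C at 12.
Check: C vs E — voters closer to C: 3 of 5.

C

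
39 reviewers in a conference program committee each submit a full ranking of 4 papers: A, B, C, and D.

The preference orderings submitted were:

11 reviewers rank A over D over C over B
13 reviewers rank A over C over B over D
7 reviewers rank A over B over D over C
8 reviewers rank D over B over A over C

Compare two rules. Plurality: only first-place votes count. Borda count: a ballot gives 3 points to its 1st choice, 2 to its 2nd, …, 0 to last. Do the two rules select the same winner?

Plurality first-place counts: A 31, B 0, C 0, D 8 → A.
Borda totals: A 101, B 43, C 37, D 53 → A.
The two rules agree on A.

Yes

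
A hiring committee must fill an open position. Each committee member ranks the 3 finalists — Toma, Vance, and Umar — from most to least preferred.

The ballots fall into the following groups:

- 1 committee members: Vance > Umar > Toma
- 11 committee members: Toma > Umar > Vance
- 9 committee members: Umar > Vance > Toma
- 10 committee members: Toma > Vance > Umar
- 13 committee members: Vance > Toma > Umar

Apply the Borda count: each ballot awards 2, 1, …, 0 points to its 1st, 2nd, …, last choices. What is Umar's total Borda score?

30

Borda scores:
  Toma: 0 + 11·2 + 9·0 + 10·2 + 13·1 = 55
  Vance: 2 + 11·0 + 9·1 + 10·1 + 13·2 = 47
  Umar: 1 + 11·1 + 9·2 + 10·0 + 13·0 = 30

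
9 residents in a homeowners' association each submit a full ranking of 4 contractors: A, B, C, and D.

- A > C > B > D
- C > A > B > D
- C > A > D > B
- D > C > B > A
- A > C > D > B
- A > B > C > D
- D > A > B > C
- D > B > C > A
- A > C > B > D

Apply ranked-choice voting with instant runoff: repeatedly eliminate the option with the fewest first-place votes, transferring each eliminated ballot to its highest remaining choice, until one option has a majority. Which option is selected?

Round 1: A 4, D 3, C 2, B 0. B has the fewest and is eliminated.
Round 2: A 4, D 3, C 2. C has the fewest and is eliminated.
Round 3: A 6, D 3. A has a majority.

A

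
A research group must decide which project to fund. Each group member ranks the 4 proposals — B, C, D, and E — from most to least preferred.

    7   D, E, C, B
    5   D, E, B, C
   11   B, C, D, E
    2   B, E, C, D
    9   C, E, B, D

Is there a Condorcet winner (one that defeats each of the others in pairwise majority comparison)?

No

Head-to-head results (34 voters total):
B vs C: B wins 18–16.
B vs D: B wins 22–12.
B vs E: E wins 21–13.
C vs D: C wins 22–12.
C vs E: C wins 20–14.
D vs E: D wins 23–11.
No candidate beats all others: B beats C beats E beats B, a majority cycle.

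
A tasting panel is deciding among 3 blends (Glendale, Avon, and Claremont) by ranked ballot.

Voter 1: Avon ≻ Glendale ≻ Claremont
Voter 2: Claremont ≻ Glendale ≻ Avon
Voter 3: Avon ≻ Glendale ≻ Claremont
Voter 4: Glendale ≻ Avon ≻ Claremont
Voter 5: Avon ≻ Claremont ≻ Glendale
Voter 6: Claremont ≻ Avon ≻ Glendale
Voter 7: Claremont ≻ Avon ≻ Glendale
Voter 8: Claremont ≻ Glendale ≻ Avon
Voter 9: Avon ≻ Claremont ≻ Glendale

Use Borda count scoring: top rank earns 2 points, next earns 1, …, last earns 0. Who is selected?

Avon

Borda scores:
  Glendale: 1 + 1 + 1 + 2 + 0 + 0 + 0 + 1 + 0 = 6
  Avon: 2 + 0 + 2 + 1 + 2 + 1 + 1 + 0 + 2 = 11
  Claremont: 0 + 2 + 0 + 0 + 1 + 2 + 2 + 2 + 1 = 10
Avon has the highest total.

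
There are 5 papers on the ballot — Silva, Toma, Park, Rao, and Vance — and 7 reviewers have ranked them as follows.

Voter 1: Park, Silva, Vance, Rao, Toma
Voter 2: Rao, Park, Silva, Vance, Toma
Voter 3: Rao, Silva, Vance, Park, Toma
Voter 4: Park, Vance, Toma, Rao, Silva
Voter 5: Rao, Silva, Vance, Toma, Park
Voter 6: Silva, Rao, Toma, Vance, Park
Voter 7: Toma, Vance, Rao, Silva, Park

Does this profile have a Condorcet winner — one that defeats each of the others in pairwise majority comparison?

Head-to-head results (7 voters total):
Silva vs Toma: Silva wins 5–2.
Silva vs Park: Silva wins 4–3.
Silva vs Rao: Rao wins 5–2.
Silva vs Vance: Silva wins 5–2.
Toma vs Park: Park wins 4–3.
Toma vs Rao: Rao wins 5–2.
Toma vs Vance: Vance wins 5–2.
Park vs Rao: Rao wins 5–2.
Park vs Vance: Vance wins 4–3.
Rao vs Vance: Rao wins 4–3.
Rao beats each rival — Silva (5–2), Toma (5–2), Park (5–2), Vance (4–3) — so Rao is the Condorcet winner.

Yes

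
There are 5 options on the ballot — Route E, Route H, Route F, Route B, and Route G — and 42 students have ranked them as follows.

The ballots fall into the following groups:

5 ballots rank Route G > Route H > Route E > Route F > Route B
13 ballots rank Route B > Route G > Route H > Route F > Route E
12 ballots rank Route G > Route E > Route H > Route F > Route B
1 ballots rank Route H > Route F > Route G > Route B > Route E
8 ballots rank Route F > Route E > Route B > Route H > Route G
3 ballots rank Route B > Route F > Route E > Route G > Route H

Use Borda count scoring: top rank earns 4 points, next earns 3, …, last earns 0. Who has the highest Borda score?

Route G

Borda scores:
  Route E: 5·2 + 13·0 + 12·3 + 0 + 8·3 + 3·2 = 76
  Route H: 5·3 + 13·2 + 12·2 + 4 + 8·1 + 3·0 = 77
  Route F: 5·1 + 13·1 + 12·1 + 3 + 8·4 + 3·3 = 74
  Route B: 5·0 + 13·4 + 12·0 + 1 + 8·2 + 3·4 = 81
  Route G: 5·4 + 13·3 + 12·4 + 2 + 8·0 + 3·1 = 112
Route G has the highest total.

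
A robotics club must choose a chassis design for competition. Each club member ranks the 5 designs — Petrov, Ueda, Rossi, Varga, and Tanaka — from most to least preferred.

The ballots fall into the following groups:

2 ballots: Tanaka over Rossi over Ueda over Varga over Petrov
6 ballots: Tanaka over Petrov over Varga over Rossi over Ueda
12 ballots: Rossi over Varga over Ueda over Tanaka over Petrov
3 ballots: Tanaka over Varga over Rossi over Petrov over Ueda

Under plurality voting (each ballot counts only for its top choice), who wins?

First-place vote totals:
  Petrov: 0
  Ueda: 0
  Rossi: 12
  Varga: 0
  Tanaka: 11
Rossi has the most first-place votes.

Rossi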